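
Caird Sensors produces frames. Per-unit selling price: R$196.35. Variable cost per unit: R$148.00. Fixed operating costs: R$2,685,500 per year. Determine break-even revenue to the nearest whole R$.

CM per unit = R$196.35 − R$148.00 = R$48.35; CM ratio = R$48.35 / R$196.35 = 0.2462.
Break-even revenue = fixed costs × price ÷ CM = R$2,685,500 × R$196.35 ÷ R$48.35 = R$10,905,852.

R$10,905,852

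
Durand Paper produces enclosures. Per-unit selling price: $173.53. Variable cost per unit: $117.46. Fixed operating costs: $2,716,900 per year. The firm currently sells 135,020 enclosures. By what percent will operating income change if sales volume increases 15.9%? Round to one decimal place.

Total contribution margin = 135,020 × $56.07 = $7,570,571.40.
EBIT = $7,570,571.40 − $2,716,900 = $4,853,671.40.
DOL = contribution ÷ EBIT = $7,570,571.40 ÷ $4,853,671.40 = 1.5598.
Operating income changes by 1.5598 × +15.9% = +24.8%.

+24.8%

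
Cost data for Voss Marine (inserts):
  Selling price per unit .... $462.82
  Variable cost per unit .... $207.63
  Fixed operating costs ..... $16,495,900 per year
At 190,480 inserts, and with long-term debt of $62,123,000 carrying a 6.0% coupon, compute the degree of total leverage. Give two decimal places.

1.71

At 190,480 units, contribution = 190,480 × $255.19 = $48,608,591.20.
EBIT = $48,608,591.20 − $16,495,900 = $32,112,691.20. Interest = $3,727,380.00.
DOL = $48,608,591.20 ÷ $32,112,691.20 = 1.5137; DFL = $32,112,691.20 ÷ $28,385,311.20 = 1.1313.
Combined leverage = 1.5137 × 1.1313 = 1.7124.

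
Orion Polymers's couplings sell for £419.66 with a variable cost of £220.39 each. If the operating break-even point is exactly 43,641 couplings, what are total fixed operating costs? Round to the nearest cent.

£8,696,342.07

Each unit contributes £419.66 − £220.39 = £199.27.
Fixed costs = break-even units × CM = 43,641 × £199.27 = £8,696,342.07.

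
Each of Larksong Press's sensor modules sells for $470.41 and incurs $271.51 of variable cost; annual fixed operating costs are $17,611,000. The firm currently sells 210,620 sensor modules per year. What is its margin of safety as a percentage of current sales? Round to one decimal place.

58.0%

Each unit contributes $470.41 − $271.51 = $198.90. Break-even units = $17,611,000 ÷ $198.90 = 88,541.98; break-even revenue = 88,541.98 × $470.41 = $41,651,033.23.
Current sales = 210,620 × $470.41 = $99,077,754.20.
Margin of safety = ($99,077,754.20 − $41,651,033.23) ÷ $99,077,754.20 = 58.0%.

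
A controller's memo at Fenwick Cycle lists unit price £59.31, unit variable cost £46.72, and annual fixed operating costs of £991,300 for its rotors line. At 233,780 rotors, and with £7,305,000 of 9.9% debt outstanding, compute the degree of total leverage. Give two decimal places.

Contribution at this volume is 233,780 × £12.59 = £2,943,290.20.
Operating income = contribution − fixed costs = £2,943,290.20 − £991,300 = £1,951,990.20. Interest = £723,195.00.
DOL = £2,943,290.20 ÷ £1,951,990.20 = 1.5078; DFL = £1,951,990.20 ÷ £1,228,795.20 = 1.5885.
Combined leverage = 1.5078 × 1.5885 = 2.3951.

2.40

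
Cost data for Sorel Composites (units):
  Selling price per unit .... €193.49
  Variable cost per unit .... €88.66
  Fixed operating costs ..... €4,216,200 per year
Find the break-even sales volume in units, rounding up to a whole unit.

40,220 units

Contribution margin per unit = €193.49 − €88.66 = €104.83.
Break-even Q = €4,216,200 / €104.83 = 40,219.40 → 40,220 units.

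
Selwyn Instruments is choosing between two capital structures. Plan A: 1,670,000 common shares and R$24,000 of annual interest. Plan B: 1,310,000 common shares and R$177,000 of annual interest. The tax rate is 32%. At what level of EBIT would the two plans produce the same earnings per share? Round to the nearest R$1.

R$733,750

At indifference, (EBIT − 24,000)(1 − t)/1,670,000 = (EBIT − 177,000)(1 − t)/1,310,000.
The (1 − t) factor cancels: (EBIT − 24,000) × 1,310,000 = (EBIT − 177,000) × 1,670,000.
EBIT × (1,670,000 − 1,310,000) = 177,000 × 1,670,000 − 24,000 × 1,310,000 = 264,150,000,000, so EBIT = 264,150,000,000 ÷ 360,000 = 733,750.00.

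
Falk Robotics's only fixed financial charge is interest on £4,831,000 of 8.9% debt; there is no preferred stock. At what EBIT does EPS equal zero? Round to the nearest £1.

Annual interest = 8.9% × £4,831,000 = £429,959.00.
Without preferred stock the financial break-even is simply EBIT = interest = £429,959.00.

£429,959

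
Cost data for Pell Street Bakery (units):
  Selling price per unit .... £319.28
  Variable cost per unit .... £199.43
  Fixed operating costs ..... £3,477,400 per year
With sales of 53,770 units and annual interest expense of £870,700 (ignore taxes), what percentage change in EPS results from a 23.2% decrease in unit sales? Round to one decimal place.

-71.3%

Total contribution margin = 53,770 × £119.85 = £6,444,334.50.
Subtracting fixed costs: EBIT = £6,444,334.50 − £3,477,400 = £2,966,934.50.
Interest = £870,700.00, so EBIT − I = £2,096,234.50.
Degree of combined leverage = contribution ÷ (EBIT − I) = £6,444,334.50 ÷ £2,096,234.50 = 3.0742.
EPS therefore changes by 3.0742 × (-23.2%) = -71.3%.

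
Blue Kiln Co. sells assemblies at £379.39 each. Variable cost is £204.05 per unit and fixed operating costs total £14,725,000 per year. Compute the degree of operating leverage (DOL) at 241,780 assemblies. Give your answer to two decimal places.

At 241,780 units, contribution = 241,780 × £175.34 = £42,393,705.20.
EBIT = £42,393,705.20 − £14,725,000 = £27,668,705.20.
Degree of operating leverage = £42,393,705.20 / £27,668,705.20 = 1.5322.

1.53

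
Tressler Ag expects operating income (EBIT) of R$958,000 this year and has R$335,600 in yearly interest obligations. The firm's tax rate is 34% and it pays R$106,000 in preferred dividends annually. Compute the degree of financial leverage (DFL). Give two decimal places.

Annual interest charges come to R$335,600.00.
Pre-tax preferred-dividend burden = R$106,000 ÷ (1 − 0.34) = R$160,606.06.
DFL = EBIT ÷ [EBIT − I − D_p/(1−t)] = R$958,000 ÷ [R$958,000 − R$335,600.00 − R$160,606.06] = R$958,000 ÷ R$461,793.94 = 2.0745.

2.07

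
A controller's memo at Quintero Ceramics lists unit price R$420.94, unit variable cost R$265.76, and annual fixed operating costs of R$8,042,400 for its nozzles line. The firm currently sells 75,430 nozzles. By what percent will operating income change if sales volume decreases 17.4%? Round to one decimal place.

At 75,430 units, contribution = 75,430 × R$155.18 = R$11,705,227.40.
Operating income = contribution − fixed costs = R$11,705,227.40 − R$8,042,400 = R$3,662,827.40.
So DOL = total CM / EBIT = R$11,705,227.40 / R$3,662,827.40 = 3.1957.
Operating income changes by 3.1957 × -17.4% = -55.6%.

-55.6%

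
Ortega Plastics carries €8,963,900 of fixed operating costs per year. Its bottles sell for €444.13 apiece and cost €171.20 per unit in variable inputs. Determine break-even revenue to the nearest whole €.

€14,586,659

CM per unit = €444.13 − €171.20 = €272.93; CM ratio = €272.93 / €444.13 = 0.6145.
Break-even revenue = fixed costs × price ÷ CM = €8,963,900 × €444.13 ÷ €272.93 = €14,586,659.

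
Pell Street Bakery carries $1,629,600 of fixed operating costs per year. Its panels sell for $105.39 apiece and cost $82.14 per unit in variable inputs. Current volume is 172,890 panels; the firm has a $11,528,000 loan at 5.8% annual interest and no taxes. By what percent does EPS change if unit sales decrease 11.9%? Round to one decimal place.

-27.8%

Total contribution margin = 172,890 × $23.25 = $4,019,692.50.
Operating income = contribution − fixed costs = $4,019,692.50 − $1,629,600 = $2,390,092.50.
After interest of $668,624.00, pre-tax earnings = $1,721,468.50.
Degree of combined leverage = contribution ÷ (EBIT − I) = $4,019,692.50 ÷ $1,721,468.50 = 2.3350.
EPS therefore changes by 2.3350 × (-11.9%) = -27.8%.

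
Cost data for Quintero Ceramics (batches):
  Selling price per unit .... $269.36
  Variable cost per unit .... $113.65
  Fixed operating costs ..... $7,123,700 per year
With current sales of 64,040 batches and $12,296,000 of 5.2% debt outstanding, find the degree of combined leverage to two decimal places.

At 64,040 units, contribution = 64,040 × $155.71 = $9,971,668.40.
Subtracting fixed costs: EBIT = $9,971,668.40 − $7,123,700 = $2,847,968.40. Interest = $639,392.00, so EBIT − I = $2,208,576.40.
Degree of total leverage = total CM / (EBIT − interest) = $9,971,668.40 / $2,208,576.40 = 4.5150.

4.51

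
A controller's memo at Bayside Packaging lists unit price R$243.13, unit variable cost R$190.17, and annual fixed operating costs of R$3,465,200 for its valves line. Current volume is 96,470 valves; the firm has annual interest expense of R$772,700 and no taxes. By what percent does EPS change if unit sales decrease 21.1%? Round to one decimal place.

-123.7%

Contribution at this volume is 96,470 × R$52.96 = R$5,109,051.20.
Operating income = contribution − fixed costs = R$5,109,051.20 − R$3,465,200 = R$1,643,851.20.
After interest of R$772,700.00, pre-tax earnings = R$871,151.20.
DCL = total CM / (EBIT − I) = R$5,109,051.20 / R$871,151.20 = 5.8647.
EPS therefore changes by 5.8647 × (-21.1%) = -123.7%.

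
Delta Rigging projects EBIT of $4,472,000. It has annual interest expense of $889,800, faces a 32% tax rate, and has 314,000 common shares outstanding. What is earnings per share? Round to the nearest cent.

Pre-tax income = $4,472,000 − $889,800.00 = $3,582,200.00.
After tax at 32%: net income = $3,582,200.00 × 0.68 = $2,435,896.00.
EPS = $2,435,896.00 ÷ 314,000 = $7.76.

$7.76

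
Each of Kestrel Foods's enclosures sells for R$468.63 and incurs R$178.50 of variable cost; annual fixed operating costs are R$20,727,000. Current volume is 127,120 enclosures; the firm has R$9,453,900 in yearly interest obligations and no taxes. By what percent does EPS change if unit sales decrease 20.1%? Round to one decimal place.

Contribution at this volume is 127,120 × R$290.13 = R$36,881,325.60.
EBIT = R$36,881,325.60 − R$20,727,000 = R$16,154,325.60.
After interest of R$9,453,900.00, pre-tax earnings = R$6,700,425.60.
DCL = total CM / (EBIT − I) = R$36,881,325.60 / R$6,700,425.60 = 5.5043.
%ΔEPS = DCL × %ΔSales = 5.5043 × -20.1% = -110.6%.

-110.6%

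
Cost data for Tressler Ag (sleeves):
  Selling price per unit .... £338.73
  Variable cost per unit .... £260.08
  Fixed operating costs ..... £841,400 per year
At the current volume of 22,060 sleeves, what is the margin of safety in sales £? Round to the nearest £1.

£3,848,640

Contribution margin per unit = £338.73 − £260.08 = £78.65. Break-even units = £841,400 ÷ £78.65 = 10,698.03; break-even revenue = 10,698.03 × £338.73 = £3,623,743.45.
Current sales = 22,060 × £338.73 = £7,472,383.80.
Margin of safety = £7,472,383.80 − £3,623,743.45 = £3,848,640.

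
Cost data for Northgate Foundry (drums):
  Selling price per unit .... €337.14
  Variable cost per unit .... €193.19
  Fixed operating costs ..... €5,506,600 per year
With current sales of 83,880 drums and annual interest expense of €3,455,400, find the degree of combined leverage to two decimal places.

At 83,880 units, contribution = 83,880 × €143.95 = €12,074,526.00.
Subtracting fixed costs: EBIT = €12,074,526.00 − €5,506,600 = €6,567,926.00. Interest = €3,455,400.00.
DOL = €12,074,526.00 ÷ €6,567,926.00 = 1.8384; DFL = €6,567,926.00 ÷ €3,112,526.00 = 2.1102.
Combined leverage = 1.8384 × 2.1102 = 3.8794.

3.88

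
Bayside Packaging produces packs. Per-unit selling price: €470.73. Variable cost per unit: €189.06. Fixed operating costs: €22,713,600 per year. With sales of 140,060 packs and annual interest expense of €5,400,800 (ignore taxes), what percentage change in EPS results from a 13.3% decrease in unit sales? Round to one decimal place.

-46.3%

Contribution at this volume is 140,060 × €281.67 = €39,450,700.20.
Subtracting fixed costs: EBIT = €39,450,700.20 − €22,713,600 = €16,737,100.20.
Interest = €5,400,800.00, so EBIT − I = €11,336,300.20.
Degree of combined leverage = contribution ÷ (EBIT − I) = €39,450,700.20 ÷ €11,336,300.20 = 3.4800.
EPS therefore changes by 3.4800 × (-13.3%) = -46.3%.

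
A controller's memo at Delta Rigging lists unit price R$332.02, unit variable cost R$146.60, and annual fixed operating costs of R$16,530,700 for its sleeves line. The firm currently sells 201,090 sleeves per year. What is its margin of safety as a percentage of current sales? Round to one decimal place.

55.7%

Contribution margin per unit = R$332.02 − R$146.60 = R$185.42. Break-even units = R$16,530,700 ÷ R$185.42 = 89,152.73; break-even revenue = 89,152.73 × R$332.02 = R$29,600,490.85.
Current sales = 201,090 × R$332.02 = R$66,765,901.80.
Margin of safety = (R$66,765,901.80 − R$29,600,490.85) ÷ R$66,765,901.80 = 55.7%.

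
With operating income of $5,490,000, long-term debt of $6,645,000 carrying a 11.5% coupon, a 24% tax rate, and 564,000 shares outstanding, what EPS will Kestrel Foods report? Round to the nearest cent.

$6.37

Pre-tax income = $5,490,000 − $764,175.00 = $4,725,825.00.
After tax at 24%: net income = $4,725,825.00 × 0.76 = $3,591,627.00.
Per share: $3,591,627.00 / 564,000 shares = $6.37.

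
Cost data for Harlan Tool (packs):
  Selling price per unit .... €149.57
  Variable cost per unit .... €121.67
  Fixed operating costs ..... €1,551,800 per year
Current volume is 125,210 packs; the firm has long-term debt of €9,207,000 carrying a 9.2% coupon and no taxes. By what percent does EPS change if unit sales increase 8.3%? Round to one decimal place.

+26.5%

Contribution at this volume is 125,210 × €27.90 = €3,493,359.00.
Subtracting fixed costs: EBIT = €3,493,359.00 − €1,551,800 = €1,941,559.00.
After interest of €847,044.00, pre-tax earnings = €1,094,515.00.
DCL = total CM / (EBIT − I) = €3,493,359.00 / €1,094,515.00 = 3.1917.
%ΔEPS = DCL × %ΔSales = 3.1917 × +8.3% = +26.5%.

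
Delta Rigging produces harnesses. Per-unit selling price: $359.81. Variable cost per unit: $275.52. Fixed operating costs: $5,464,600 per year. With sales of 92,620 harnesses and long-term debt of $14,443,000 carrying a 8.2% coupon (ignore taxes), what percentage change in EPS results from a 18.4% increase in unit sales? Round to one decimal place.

Contribution at this volume is 92,620 × $84.29 = $7,806,939.80.
EBIT = $7,806,939.80 − $5,464,600 = $2,342,339.80.
After interest of $1,184,326.00, pre-tax earnings = $1,158,013.80.
Degree of combined leverage = contribution ÷ (EBIT − I) = $7,806,939.80 ÷ $1,158,013.80 = 6.7417.
%ΔEPS = DCL × %ΔSales = 6.7417 × +18.4% = +124.0%.

+124.0%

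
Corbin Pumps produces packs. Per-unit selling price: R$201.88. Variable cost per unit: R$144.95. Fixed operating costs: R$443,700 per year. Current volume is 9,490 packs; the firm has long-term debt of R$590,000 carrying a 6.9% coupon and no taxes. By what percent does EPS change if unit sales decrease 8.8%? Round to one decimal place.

-85.1%

Contribution at this volume is 9,490 × R$56.93 = R$540,265.70.
Operating income = contribution − fixed costs = R$540,265.70 − R$443,700 = R$96,565.70.
After interest of R$40,710.00, pre-tax earnings = R$55,855.70.
DCL = total CM / (EBIT − I) = R$540,265.70 / R$55,855.70 = 9.6725.
EPS therefore changes by 9.6725 × (-8.8%) = -85.1%.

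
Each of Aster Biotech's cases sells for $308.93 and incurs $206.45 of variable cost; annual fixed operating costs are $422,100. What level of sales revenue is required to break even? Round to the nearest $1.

$1,272,437

Contribution margin per unit = $308.93 − $206.45 = $102.48, a CM ratio of $102.48 ÷ $308.93 = 0.3317.
Break-even revenue = fixed costs × price ÷ CM = $422,100 × $308.93 ÷ $102.48 = $1,272,437.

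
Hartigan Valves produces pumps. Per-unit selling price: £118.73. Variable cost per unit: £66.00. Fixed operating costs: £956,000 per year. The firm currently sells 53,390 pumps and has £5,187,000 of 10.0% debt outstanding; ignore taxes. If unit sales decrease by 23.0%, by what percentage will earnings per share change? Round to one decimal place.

Total contribution margin = 53,390 × £52.73 = £2,815,254.70.
Subtracting fixed costs: EBIT = £2,815,254.70 − £956,000 = £1,859,254.70.
After interest of £518,700.00, pre-tax earnings = £1,340,554.70.
DCL = total CM / (EBIT − I) = £2,815,254.70 / £1,340,554.70 = 2.1001.
EPS therefore changes by 2.1001 × (-23.0%) = -48.3%.

-48.3%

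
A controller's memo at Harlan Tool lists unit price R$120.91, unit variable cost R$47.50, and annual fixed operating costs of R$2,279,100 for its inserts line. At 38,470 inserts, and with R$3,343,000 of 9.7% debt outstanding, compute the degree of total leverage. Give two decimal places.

At 38,470 units, contribution = 38,470 × R$73.41 = R$2,824,082.70.
Operating income = contribution − fixed costs = R$2,824,082.70 − R$2,279,100 = R$544,982.70. Interest = R$324,271.00.
DOL = R$2,824,082.70 ÷ R$544,982.70 = 5.1820; DFL = R$544,982.70 ÷ R$220,711.70 = 2.4692.
Combined leverage = 5.1820 × 2.4692 = 12.7954.

12.80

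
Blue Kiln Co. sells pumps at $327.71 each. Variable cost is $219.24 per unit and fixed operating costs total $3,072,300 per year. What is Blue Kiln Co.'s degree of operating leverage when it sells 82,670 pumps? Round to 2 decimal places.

1.52

Contribution at this volume is 82,670 × $108.47 = $8,967,214.90.
Subtracting fixed costs: EBIT = $8,967,214.90 − $3,072,300 = $5,894,914.90.
Degree of operating leverage = $8,967,214.90 / $5,894,914.90 = 1.5212.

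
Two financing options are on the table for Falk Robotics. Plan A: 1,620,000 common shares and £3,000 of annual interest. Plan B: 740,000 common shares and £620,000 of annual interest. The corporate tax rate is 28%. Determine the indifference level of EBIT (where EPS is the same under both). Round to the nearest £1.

£1,138,841

At indifference, (EBIT − 3,000)(1 − t)/1,620,000 = (EBIT − 620,000)(1 − t)/740,000.
Cancelling (1 − t) and cross-multiplying: 740,000·(EBIT − 3,000) = 1,620,000·(EBIT − 620,000).
EBIT × (1,620,000 − 740,000) = 620,000 × 1,620,000 − 3,000 × 740,000 = 1,002,180,000,000, so EBIT = 1,002,180,000,000 ÷ 880,000 = 1,138,840.91.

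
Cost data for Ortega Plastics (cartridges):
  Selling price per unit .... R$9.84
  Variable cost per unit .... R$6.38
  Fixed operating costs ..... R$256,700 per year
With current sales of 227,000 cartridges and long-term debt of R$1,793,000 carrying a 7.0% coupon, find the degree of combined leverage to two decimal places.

Contribution at this volume is 227,000 × R$3.46 = R$785,420.00.
Operating income = contribution − fixed costs = R$785,420.00 − R$256,700 = R$528,720.00. Interest = R$125,510.00, so EBIT − I = R$403,210.00.
Degree of total leverage = total CM / (EBIT − interest) = R$785,420.00 / R$403,210.00 = 1.9479.

1.95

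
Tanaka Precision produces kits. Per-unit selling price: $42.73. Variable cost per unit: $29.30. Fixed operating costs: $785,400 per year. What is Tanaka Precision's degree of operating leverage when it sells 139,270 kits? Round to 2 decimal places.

1.72

Contribution at this volume is 139,270 × $13.43 = $1,870,396.10.
Subtracting fixed costs: EBIT = $1,870,396.10 − $785,400 = $1,084,996.10.
DOL = contribution ÷ EBIT = $1,870,396.10 ÷ $1,084,996.10 = 1.7239.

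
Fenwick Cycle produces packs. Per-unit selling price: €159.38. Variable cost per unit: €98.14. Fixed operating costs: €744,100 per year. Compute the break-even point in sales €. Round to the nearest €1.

€1,936,555

Contribution margin per unit = €159.38 − €98.14 = €61.24, a CM ratio of €61.24 ÷ €159.38 = 0.3842.
Break-even revenue = fixed costs × price ÷ CM = €744,100 × €159.38 ÷ €61.24 = €1,936,555.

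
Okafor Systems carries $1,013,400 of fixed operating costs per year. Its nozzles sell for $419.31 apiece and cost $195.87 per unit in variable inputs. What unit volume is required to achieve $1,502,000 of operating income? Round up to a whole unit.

11,258 nozzles

Each unit contributes $419.31 − $195.87 = $223.44.
Need Q such that Q × $223.44 − $1,013,400 = $1,502,000, i.e. Q = $2,515,400 / $223.44 = 11,257.61 → 11,258.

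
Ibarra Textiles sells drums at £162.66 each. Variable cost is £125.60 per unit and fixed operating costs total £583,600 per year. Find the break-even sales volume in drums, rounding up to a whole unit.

15,748 drums

Unit CM = price − variable cost = £162.66 − £125.60 = £37.06.
Units to break even: £583,600 ÷ £37.06 = 15,747.44, rounded up to 15,748.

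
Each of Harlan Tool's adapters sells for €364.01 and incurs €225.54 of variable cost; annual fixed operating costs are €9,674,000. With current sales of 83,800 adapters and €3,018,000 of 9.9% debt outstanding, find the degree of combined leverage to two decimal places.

7.11

Contribution at this volume is 83,800 × €138.47 = €11,603,786.00.
Subtracting fixed costs: EBIT = €11,603,786.00 − €9,674,000 = €1,929,786.00. Interest = €298,782.00, so EBIT − I = €1,631,004.00.
Degree of total leverage = total CM / (EBIT − interest) = €11,603,786.00 / €1,631,004.00 = 7.1145.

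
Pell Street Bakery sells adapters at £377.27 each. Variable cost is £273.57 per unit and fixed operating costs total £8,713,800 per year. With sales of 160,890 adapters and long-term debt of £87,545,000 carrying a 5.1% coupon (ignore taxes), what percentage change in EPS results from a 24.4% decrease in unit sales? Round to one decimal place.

At 160,890 units, contribution = 160,890 × £103.70 = £16,684,293.00.
EBIT = £16,684,293.00 − £8,713,800 = £7,970,493.00.
Interest = £4,464,795.00, so EBIT − I = £3,505,698.00.
DCL = total CM / (EBIT − I) = £16,684,293.00 / £3,505,698.00 = 4.7592.
%ΔEPS = DCL × %ΔSales = 4.7592 × -24.4% = -116.1%.

-116.1%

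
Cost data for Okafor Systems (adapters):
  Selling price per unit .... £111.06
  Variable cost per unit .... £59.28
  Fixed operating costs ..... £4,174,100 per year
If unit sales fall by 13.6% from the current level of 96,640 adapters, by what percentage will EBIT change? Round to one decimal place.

Total contribution margin = 96,640 × £51.78 = £5,004,019.20.
Operating income = contribution − fixed costs = £5,004,019.20 − £4,174,100 = £829,919.20.
Degree of operating leverage = £5,004,019.20 / £829,919.20 = 6.0295.
Operating income changes by 6.0295 × -13.6% = -82.0%.

-82.0%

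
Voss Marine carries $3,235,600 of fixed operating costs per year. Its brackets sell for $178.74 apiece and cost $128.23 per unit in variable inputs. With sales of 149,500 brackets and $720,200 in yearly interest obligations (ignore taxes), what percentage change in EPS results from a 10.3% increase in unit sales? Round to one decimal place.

+21.6%

Total contribution margin = 149,500 × $50.51 = $7,551,245.00.
Subtracting fixed costs: EBIT = $7,551,245.00 − $3,235,600 = $4,315,645.00.
Interest = $720,200.00, so EBIT − I = $3,595,445.00.
DCL = total CM / (EBIT − I) = $7,551,245.00 / $3,595,445.00 = 2.1002.
%ΔEPS = DCL × %ΔSales = 2.1002 × +10.3% = +21.6%.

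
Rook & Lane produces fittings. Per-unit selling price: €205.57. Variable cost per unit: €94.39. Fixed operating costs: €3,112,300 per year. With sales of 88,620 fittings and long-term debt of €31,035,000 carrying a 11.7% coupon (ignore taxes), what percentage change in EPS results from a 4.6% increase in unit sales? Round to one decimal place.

Total contribution margin = 88,620 × €111.18 = €9,852,771.60.
Operating income = contribution − fixed costs = €9,852,771.60 − €3,112,300 = €6,740,471.60.
After interest of €3,631,095.00, pre-tax earnings = €3,109,376.60.
DCL = total CM / (EBIT − I) = €9,852,771.60 / €3,109,376.60 = 3.1687.
%ΔEPS = DCL × %ΔSales = 3.1687 × +4.6% = +14.6%.

+14.6%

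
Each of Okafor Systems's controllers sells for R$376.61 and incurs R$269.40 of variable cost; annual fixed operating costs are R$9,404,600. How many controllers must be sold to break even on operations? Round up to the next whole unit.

87,722 controllers

Each unit contributes R$376.61 − R$269.40 = R$107.21.
Units to break even: R$9,404,600 ÷ R$107.21 = 87,721.29, rounded up to 87,722.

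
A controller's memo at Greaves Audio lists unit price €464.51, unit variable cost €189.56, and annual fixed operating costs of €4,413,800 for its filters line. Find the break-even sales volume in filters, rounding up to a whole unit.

16,054 filters

Contribution margin per unit = €464.51 − €189.56 = €274.95.
Break-even Q = €4,413,800 / €274.95 = 16,053.10 → 16,054 filters.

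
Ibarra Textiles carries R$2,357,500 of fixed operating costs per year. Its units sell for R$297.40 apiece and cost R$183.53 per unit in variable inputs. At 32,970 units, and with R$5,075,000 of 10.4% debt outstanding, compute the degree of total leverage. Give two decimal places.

4.32

At 32,970 units, contribution = 32,970 × R$113.87 = R$3,754,293.90.
EBIT = R$3,754,293.90 − R$2,357,500 = R$1,396,793.90. Interest = R$527,800.00.
DOL = R$3,754,293.90 ÷ R$1,396,793.90 = 2.6878; DFL = R$1,396,793.90 ÷ R$868,993.90 = 1.6074.
Combined leverage = 2.6878 × 1.6074 = 4.3204.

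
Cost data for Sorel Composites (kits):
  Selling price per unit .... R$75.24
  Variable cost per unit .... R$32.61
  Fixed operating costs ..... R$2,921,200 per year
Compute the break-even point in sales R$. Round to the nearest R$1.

R$5,155,784

Contribution margin per unit = R$75.24 − R$32.61 = R$42.63, a CM ratio of R$42.63 ÷ R$75.24 = 0.5666.
Break-even sales = FC ÷ CM ratio = R$2,921,200 × R$75.24 / R$42.63 = R$5,155,784.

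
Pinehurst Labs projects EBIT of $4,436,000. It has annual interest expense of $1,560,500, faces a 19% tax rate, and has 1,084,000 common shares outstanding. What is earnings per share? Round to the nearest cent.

Pre-tax income = $4,436,000 − $1,560,500.00 = $2,875,500.00.
After tax at 19%: net income = $2,875,500.00 × 0.81 = $2,329,155.00.
EPS = $2,329,155.00 ÷ 1,084,000 = $2.15.

$2.15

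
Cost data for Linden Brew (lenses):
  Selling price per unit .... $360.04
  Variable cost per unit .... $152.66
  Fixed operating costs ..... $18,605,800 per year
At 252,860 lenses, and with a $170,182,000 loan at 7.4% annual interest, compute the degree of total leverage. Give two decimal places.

Contribution at this volume is 252,860 × $207.38 = $52,438,106.80.
Operating income = contribution − fixed costs = $52,438,106.80 − $18,605,800 = $33,832,306.80. Interest = $12,593,468.00.
DOL = $52,438,106.80 ÷ $33,832,306.80 = 1.5499; DFL = $33,832,306.80 ÷ $21,238,838.80 = 1.5929.
Combined leverage = 1.5499 × 1.5929 = 2.4688.

2.47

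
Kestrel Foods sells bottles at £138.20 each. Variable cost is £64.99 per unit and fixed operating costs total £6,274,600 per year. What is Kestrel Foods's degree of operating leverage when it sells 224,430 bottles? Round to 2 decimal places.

1.62

Contribution at this volume is 224,430 × £73.21 = £16,430,520.30.
EBIT = £16,430,520.30 − £6,274,600 = £10,155,920.30.
So DOL = total CM / EBIT = £16,430,520.30 / £10,155,920.30 = 1.6178.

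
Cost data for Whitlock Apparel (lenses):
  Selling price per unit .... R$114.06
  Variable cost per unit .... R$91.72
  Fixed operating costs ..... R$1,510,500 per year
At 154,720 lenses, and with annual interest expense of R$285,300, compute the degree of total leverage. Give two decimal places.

Contribution at this volume is 154,720 × R$22.34 = R$3,456,444.80.
Operating income = contribution − fixed costs = R$3,456,444.80 − R$1,510,500 = R$1,945,944.80. Interest = R$285,300.00.
DOL = R$3,456,444.80 ÷ R$1,945,944.80 = 1.7762; DFL = R$1,945,944.80 ÷ R$1,660,644.80 = 1.1718.
Combined leverage = 1.7762 × 1.1718 = 2.0814.

2.08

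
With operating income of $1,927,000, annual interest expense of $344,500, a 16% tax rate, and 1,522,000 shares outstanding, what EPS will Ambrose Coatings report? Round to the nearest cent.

Interest = $344,500.00, so EBT = $1,927,000 − $344,500.00 = $1,582,500.00.
Net income = $1,582,500.00 × (1 − 0.16) = $1,329,300.00.
EPS = $1,329,300.00 ÷ 1,522,000 = $0.87.

$0.87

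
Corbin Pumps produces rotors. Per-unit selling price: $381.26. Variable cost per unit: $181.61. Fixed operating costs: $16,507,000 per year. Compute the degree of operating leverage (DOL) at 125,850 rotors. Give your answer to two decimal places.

At 125,850 units, contribution = 125,850 × $199.65 = $25,125,952.50.
Operating income = contribution − fixed costs = $25,125,952.50 − $16,507,000 = $8,618,952.50.
Degree of operating leverage = $25,125,952.50 / $8,618,952.50 = 2.9152.

2.92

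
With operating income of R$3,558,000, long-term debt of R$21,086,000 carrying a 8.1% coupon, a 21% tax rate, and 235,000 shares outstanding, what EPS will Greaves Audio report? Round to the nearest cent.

Interest = R$1,707,966.00, so EBT = R$3,558,000 − R$1,707,966.00 = R$1,850,034.00.
After tax at 21%: net income = R$1,850,034.00 × 0.79 = R$1,461,526.86.
EPS = R$1,461,526.86 ÷ 235,000 = R$6.22.

R$6.22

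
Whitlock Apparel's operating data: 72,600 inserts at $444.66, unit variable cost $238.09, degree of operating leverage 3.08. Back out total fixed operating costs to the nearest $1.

Total contribution margin = 72,600 × $206.57 = $14,996,982.00.
Since DOL = CM ÷ EBIT, EBIT = $14,996,982.00 ÷ 3.08 = $4,869,150.00.
And FC = contribution − EBIT = $14,996,982.00 − $4,869,150.00 = $10,127,832.

$10,127,832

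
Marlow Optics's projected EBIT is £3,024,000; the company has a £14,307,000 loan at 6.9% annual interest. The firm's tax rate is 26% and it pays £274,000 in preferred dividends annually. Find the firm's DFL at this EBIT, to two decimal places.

1.81

Annual interest charges come to £987,183.00.
Preferred dividends grossed up pre-tax: £274,000 / (1 − 0.26) = £370,270.27.
DFL = EBIT ÷ [EBIT − I − D_p/(1−t)] = £3,024,000 ÷ [£3,024,000 − £987,183.00 − £370,270.27] = £3,024,000 ÷ £1,666,546.73 = 1.8145.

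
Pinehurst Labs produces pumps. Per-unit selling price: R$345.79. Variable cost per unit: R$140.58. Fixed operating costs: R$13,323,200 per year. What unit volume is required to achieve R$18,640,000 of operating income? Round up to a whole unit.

155,759 pumps

Each unit contributes R$345.79 − R$140.58 = R$205.21.
Need Q such that Q × R$205.21 − R$13,323,200 = R$18,640,000, i.e. Q = R$31,963,200 / R$205.21 = 155,758.49 → 155,759.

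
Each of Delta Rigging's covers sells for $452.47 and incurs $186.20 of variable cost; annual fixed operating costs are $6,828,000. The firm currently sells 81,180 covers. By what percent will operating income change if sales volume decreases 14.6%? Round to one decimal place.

-21.3%

Contribution at this volume is 81,180 × $266.27 = $21,615,798.60.
EBIT = $21,615,798.60 − $6,828,000 = $14,787,798.60.
Degree of operating leverage = $21,615,798.60 / $14,787,798.60 = 1.4617.
%ΔEBIT = DOL × %ΔSales = 1.4617 × -14.6% = -21.3%.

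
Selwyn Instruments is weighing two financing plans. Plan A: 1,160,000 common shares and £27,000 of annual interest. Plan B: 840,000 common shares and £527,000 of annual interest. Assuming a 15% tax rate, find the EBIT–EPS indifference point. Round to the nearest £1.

Set EPS_A = EPS_B: (EBIT − £27,000)(1 − 0.15) ÷ 1,160,000 = (EBIT − £527,000)(1 − 0.15) ÷ 840,000.
The (1 − t) factor cancels: (EBIT − 27,000) × 840,000 = (EBIT − 527,000) × 1,160,000.
Solving, EBIT = (527,000·1,160,000 − 27,000·840,000) / (1,160,000 − 840,000) = 588,640,000,000 / 320,000 = 1,839,500.00.

£1,839,500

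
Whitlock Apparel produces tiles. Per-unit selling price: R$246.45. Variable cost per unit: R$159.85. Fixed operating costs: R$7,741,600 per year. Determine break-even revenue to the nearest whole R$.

R$22,031,378

Contribution margin per unit = R$246.45 − R$159.85 = R$86.60, a CM ratio of R$86.60 ÷ R$246.45 = 0.3514.
Break-even sales = FC ÷ CM ratio = R$7,741,600 × R$246.45 / R$86.60 = R$22,031,378.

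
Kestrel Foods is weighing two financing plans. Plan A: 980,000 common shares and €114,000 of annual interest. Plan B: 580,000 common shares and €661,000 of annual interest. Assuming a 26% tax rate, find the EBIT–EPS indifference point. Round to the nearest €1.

€1,454,150

Set EPS_A = EPS_B: (EBIT − €114,000)(1 − 0.26) ÷ 980,000 = (EBIT − €661,000)(1 − 0.26) ÷ 580,000.
Cancelling (1 − t) and cross-multiplying: 580,000·(EBIT − 114,000) = 980,000·(EBIT − 661,000).
Solving, EBIT = (661,000·980,000 − 114,000·580,000) / (980,000 − 580,000) = 581,660,000,000 / 400,000 = 1,454,150.00.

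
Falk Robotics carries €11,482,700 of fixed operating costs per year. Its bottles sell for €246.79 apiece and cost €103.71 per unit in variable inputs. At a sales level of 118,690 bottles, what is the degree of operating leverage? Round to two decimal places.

Total contribution margin = 118,690 × €143.08 = €16,982,165.20.
Operating income = contribution − fixed costs = €16,982,165.20 − €11,482,700 = €5,499,465.20.
DOL = contribution ÷ EBIT = €16,982,165.20 ÷ €5,499,465.20 = 3.0880.

3.09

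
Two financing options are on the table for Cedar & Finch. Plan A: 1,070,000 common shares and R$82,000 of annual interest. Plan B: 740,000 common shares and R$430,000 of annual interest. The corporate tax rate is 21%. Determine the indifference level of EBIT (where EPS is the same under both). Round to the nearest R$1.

R$1,210,364

Set EPS_A = EPS_B: (EBIT − R$82,000)(1 − 0.21) ÷ 1,070,000 = (EBIT − R$430,000)(1 − 0.21) ÷ 740,000.
The (1 − t) factor cancels: (EBIT − 82,000) × 740,000 = (EBIT − 430,000) × 1,070,000.
EBIT × (1,070,000 − 740,000) = 430,000 × 1,070,000 − 82,000 × 740,000 = 399,420,000,000, so EBIT = 399,420,000,000 ÷ 330,000 = 1,210,363.64.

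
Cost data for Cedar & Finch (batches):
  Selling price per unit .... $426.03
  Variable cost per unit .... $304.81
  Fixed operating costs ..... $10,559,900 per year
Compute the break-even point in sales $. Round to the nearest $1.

$37,112,970

CM per unit = $426.03 − $304.81 = $121.22; CM ratio = $121.22 / $426.03 = 0.2845.
Break-even revenue = fixed costs × price ÷ CM = $10,559,900 × $426.03 ÷ $121.22 = $37,112,970.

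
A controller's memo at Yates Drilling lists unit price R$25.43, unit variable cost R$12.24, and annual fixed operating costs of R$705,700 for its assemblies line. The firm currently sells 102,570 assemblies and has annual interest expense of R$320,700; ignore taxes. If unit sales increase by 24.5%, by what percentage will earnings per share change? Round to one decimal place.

Contribution at this volume is 102,570 × R$13.19 = R$1,352,898.30.
Operating income = contribution − fixed costs = R$1,352,898.30 − R$705,700 = R$647,198.30.
After interest of R$320,700.00, pre-tax earnings = R$326,498.30.
DCL = total CM / (EBIT − I) = R$1,352,898.30 / R$326,498.30 = 4.1437.
EPS therefore changes by 4.1437 × (+24.5%) = +101.5%.

+101.5%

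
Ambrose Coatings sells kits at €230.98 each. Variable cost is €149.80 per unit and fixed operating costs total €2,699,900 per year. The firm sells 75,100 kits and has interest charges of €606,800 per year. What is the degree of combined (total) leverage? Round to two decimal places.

2.19

At 75,100 units, contribution = 75,100 × €81.18 = €6,096,618.00.
Operating income = contribution − fixed costs = €6,096,618.00 − €2,699,900 = €3,396,718.00. Interest = €606,800.00.
DOL = €6,096,618.00 ÷ €3,396,718.00 = 1.7949; DFL = €3,396,718.00 ÷ €2,789,918.00 = 1.2175.
DCL = DOL × DFL = 1.7949 × 1.2175 = 2.1853.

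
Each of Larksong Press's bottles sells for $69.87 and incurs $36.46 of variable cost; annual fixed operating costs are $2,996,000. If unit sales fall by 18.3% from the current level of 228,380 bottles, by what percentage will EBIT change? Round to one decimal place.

Contribution at this volume is 228,380 × $33.41 = $7,630,175.80.
Subtracting fixed costs: EBIT = $7,630,175.80 − $2,996,000 = $4,634,175.80.
Degree of operating leverage = $7,630,175.80 / $4,634,175.80 = 1.6465.
So EBIT moves 1.6465 × (-18.3%) = -30.1%.

-30.1%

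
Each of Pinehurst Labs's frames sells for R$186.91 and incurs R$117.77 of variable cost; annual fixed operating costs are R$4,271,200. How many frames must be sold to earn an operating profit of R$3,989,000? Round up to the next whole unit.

Contribution margin per unit = R$186.91 − R$117.77 = R$69.14.
Units = (FC + target) / CM = (R$4,271,200 + R$3,989,000) / R$69.14 = 119,470.64, so 119,471 frames.

119,471 frames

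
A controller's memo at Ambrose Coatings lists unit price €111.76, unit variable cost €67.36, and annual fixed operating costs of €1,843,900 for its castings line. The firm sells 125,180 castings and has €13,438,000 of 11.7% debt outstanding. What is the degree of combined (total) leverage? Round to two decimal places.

2.59

Total contribution margin = 125,180 × €44.40 = €5,557,992.00.
Operating income = contribution − fixed costs = €5,557,992.00 − €1,843,900 = €3,714,092.00. Interest = €1,572,246.00, so EBIT − I = €2,141,846.00.
DCL = contribution ÷ (EBIT − I) = €5,557,992.00 ÷ €2,141,846.00 = 2.5950.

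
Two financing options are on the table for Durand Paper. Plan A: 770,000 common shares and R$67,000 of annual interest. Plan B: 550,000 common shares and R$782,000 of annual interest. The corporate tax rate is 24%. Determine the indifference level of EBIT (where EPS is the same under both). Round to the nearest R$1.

At indifference, (EBIT − 67,000)(1 − t)/770,000 = (EBIT − 782,000)(1 − t)/550,000.
Cancelling (1 − t) and cross-multiplying: 550,000·(EBIT − 67,000) = 770,000·(EBIT − 782,000).
Solving, EBIT = (782,000·770,000 − 67,000·550,000) / (770,000 − 550,000) = 565,290,000,000 / 220,000 = 2,569,500.00.

R$2,569,500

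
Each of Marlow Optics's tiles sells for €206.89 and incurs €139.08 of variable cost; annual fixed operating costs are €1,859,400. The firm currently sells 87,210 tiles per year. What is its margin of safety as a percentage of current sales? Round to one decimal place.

Contribution margin per unit = €206.89 − €139.08 = €67.81. Break-even units = €1,859,400 ÷ €67.81 = 27,420.73; break-even revenue = 27,420.73 × €206.89 = €5,673,075.74.
Actual sales revenue = 87,210 × €206.89 = €18,042,876.90.
Margin of safety = (€18,042,876.90 − €5,673,075.74) ÷ €18,042,876.90 = 68.6%.

68.6%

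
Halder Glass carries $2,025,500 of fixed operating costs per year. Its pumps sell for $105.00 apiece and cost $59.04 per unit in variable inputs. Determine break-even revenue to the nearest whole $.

$4,627,448

Contribution margin per unit = $105.00 − $59.04 = $45.96, a CM ratio of $45.96 ÷ $105.00 = 0.4377.
Break-even sales = FC ÷ CM ratio = $2,025,500 × $105.00 / $45.96 = $4,627,448.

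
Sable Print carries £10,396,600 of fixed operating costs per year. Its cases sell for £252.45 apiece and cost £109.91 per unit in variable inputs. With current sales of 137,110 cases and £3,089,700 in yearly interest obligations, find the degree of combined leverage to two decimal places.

Contribution at this volume is 137,110 × £142.54 = £19,543,659.40.
Subtracting fixed costs: EBIT = £19,543,659.40 − £10,396,600 = £9,147,059.40. Interest = £3,089,700.00, so EBIT − I = £6,057,359.40.
Degree of total leverage = total CM / (EBIT − interest) = £19,543,659.40 / £6,057,359.40 = 3.2264.

3.23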